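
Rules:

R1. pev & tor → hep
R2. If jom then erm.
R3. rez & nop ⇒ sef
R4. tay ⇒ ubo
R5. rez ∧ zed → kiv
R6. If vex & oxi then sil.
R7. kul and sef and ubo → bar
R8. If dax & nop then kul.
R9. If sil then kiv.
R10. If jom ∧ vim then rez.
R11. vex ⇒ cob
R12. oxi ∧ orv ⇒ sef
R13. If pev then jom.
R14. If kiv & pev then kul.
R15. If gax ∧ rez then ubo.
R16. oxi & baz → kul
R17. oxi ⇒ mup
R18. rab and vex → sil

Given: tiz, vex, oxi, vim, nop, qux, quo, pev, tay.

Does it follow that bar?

ubo  (by R4: tay)
sil  (by R6: vex, oxi)
kiv  (by R9: sil)
jom  (by R13: pev)
kul  (by R14: kiv, pev)
rez  (by R10: jom, vim)
sef  (by R3: rez, nop)
bar  (by R7: kul, sef, ubo)

Yes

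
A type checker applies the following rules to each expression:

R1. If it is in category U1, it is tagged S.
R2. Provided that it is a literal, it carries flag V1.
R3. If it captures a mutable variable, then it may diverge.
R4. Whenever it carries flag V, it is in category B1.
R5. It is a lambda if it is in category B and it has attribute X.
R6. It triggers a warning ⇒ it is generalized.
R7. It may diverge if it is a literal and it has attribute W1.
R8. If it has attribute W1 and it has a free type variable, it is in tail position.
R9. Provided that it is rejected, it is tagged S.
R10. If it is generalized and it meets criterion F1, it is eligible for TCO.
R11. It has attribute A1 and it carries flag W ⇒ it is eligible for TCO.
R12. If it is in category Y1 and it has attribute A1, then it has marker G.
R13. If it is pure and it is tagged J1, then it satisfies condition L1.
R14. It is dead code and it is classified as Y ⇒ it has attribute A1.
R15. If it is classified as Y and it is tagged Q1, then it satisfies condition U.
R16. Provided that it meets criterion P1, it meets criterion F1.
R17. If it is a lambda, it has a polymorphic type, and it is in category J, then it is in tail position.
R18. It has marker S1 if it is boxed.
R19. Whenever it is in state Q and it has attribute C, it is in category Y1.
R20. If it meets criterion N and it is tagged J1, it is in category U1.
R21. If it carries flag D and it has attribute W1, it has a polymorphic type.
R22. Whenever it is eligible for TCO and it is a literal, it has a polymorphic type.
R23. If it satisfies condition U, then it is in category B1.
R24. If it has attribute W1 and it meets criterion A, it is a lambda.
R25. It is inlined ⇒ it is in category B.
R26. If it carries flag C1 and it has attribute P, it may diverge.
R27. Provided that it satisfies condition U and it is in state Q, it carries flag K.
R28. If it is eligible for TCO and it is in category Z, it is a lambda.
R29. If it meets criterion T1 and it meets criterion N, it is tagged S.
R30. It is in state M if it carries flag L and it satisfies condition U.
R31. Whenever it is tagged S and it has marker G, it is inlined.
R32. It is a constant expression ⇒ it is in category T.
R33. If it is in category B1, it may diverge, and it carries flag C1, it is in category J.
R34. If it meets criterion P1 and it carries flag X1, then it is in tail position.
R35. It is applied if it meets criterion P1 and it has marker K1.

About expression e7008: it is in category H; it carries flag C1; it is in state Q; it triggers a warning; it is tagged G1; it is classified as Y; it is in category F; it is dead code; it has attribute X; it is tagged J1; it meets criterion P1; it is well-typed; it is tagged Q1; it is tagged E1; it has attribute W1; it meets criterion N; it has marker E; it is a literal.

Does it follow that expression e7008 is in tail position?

No

Forward chaining from the given facts derives: carries flag V1, is generalized, may diverge, has attribute A1, satisfies condition U, meets criterion F1, is in category U1, is in category B1, carries flag K, is in category J, is tagged S, is eligible for TCO, has a polymorphic type.
Rules concluding "it is in tail position": R8 needs "it has a free type variable"; R17 needs "it is a lambda"; R34 needs "it carries flag X1" — none of these are established.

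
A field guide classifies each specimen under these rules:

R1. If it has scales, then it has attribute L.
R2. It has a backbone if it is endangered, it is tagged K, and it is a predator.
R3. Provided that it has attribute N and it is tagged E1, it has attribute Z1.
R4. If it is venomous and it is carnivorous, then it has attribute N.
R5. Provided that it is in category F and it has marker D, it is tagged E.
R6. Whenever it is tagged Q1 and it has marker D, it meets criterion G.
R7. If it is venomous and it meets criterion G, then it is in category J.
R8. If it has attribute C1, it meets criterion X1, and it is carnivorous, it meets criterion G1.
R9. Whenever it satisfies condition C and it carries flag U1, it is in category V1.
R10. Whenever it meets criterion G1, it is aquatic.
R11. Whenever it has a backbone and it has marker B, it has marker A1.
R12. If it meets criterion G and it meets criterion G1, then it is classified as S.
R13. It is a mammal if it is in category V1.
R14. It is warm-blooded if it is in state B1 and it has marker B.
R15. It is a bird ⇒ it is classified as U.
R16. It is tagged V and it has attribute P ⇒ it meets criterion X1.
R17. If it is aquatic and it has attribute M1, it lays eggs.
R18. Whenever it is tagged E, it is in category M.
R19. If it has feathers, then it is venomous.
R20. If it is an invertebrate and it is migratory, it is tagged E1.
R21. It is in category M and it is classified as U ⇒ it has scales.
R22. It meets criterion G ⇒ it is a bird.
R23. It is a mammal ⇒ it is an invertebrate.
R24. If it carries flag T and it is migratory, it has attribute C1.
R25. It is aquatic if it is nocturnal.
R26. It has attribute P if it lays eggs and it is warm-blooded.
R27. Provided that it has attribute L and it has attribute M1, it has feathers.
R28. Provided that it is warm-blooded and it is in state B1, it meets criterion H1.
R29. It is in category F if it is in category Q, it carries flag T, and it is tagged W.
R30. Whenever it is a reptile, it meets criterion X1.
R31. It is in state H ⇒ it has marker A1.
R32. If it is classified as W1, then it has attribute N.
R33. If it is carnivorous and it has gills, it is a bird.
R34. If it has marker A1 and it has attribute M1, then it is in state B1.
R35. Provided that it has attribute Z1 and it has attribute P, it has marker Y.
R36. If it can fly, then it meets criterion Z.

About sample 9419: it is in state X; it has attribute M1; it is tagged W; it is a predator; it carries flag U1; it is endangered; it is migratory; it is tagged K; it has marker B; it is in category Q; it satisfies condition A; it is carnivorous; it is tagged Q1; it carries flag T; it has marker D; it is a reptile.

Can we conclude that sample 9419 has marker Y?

No

Forward chaining from the given facts derives: has a backbone, meets criterion G, has marker A1, is a bird, has attribute C1, is in category F, meets criterion X1, is in state B1, is tagged E, meets criterion G1, is aquatic, is classified as S, is warm-blooded, is classified as U, lays eggs, is in category M, has scales, has attribute P, meets criterion H1, has attribute L, has feathers, is venomous, has attribute N, is in category J.
The only rule concluding "it has marker Y" is R35, which needs "it has attribute Z1"; that is never established.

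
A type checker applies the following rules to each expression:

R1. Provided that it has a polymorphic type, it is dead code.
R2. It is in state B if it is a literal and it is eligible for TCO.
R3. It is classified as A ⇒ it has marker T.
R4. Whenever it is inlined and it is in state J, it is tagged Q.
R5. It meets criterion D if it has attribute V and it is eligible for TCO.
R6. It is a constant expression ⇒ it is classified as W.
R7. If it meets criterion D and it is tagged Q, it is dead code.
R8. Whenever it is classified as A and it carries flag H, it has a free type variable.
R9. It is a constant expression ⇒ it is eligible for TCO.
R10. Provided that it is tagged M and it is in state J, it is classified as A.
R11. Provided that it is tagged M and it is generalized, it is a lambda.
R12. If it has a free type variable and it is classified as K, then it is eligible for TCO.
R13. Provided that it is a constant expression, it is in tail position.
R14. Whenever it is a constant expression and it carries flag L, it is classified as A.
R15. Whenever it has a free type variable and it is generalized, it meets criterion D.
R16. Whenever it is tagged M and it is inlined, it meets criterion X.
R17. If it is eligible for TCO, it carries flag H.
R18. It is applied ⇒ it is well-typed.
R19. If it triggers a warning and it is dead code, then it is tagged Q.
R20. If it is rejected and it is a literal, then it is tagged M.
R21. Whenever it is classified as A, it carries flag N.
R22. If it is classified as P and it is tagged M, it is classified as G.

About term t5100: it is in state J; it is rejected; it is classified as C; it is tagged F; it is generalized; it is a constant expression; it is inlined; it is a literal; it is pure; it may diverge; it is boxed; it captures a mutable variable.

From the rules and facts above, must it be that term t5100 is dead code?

By R4 (it is inlined, it is in state J): it is tagged Q.
By R9 (it is a constant expression): it is eligible for TCO.
By R17 (it is eligible for TCO): it carries flag H.
By R20 (it is rejected, it is a literal): it is tagged M.
By R10 (it is tagged M, it is in state J): it is classified as A.
By R8 (it is classified as A, it carries flag H): it has a free type variable.
By R15 (it has a free type variable, it is generalized): it meets criterion D.
By R7 (it meets criterion D, it is tagged Q): it is dead code.

Yes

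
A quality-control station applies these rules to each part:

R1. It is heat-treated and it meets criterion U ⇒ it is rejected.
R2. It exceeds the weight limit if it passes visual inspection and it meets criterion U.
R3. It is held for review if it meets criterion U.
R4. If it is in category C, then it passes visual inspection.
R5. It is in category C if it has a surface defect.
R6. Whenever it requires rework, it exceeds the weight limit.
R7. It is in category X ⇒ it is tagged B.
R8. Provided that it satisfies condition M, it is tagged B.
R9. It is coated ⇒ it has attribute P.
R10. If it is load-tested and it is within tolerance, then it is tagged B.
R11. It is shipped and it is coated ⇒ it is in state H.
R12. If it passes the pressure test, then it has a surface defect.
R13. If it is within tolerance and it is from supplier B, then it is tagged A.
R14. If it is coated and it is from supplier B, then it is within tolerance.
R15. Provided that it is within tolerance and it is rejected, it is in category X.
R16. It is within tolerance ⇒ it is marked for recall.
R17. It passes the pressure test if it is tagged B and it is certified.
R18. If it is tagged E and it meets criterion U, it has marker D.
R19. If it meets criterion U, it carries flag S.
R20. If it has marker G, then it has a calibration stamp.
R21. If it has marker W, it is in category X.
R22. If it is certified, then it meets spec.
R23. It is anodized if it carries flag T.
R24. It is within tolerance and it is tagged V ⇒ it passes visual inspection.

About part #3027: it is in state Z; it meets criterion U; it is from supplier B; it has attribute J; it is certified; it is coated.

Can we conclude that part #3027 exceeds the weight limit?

No

Forward chaining from the given facts derives: is held for review, has attribute P, is within tolerance, is marked for recall, carries flag S, meets spec, is tagged A.
Rules concluding "it exceeds the weight limit": R2 needs "it passes visual inspection"; R6 needs "it requires rework" — none of these are established.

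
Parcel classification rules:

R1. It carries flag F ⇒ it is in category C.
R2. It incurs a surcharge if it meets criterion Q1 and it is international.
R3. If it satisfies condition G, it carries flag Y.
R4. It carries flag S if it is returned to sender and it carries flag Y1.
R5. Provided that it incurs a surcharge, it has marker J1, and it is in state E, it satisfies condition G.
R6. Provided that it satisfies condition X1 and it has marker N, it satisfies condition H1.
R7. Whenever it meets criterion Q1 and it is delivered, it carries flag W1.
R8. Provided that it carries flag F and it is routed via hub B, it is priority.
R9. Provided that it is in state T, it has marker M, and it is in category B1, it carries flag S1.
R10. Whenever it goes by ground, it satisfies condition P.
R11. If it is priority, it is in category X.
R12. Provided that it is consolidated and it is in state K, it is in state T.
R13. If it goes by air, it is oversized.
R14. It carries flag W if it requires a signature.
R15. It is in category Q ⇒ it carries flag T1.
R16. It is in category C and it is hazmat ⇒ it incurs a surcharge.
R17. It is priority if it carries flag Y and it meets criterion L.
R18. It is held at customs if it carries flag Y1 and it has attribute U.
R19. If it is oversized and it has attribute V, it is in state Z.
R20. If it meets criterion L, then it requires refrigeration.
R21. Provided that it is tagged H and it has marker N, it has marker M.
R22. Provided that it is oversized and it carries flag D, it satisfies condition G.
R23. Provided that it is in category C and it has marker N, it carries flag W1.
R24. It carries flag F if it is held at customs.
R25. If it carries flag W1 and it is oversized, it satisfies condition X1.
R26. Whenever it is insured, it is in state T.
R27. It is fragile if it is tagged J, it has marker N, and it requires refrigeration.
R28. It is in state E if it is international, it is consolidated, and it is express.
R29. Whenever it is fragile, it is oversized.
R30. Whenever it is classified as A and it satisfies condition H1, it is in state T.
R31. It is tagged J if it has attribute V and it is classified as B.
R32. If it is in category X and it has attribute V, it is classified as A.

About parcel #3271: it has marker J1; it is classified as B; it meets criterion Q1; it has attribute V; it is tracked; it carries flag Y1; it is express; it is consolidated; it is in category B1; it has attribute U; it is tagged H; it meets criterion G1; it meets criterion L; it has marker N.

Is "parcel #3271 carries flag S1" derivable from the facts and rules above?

Forward chaining from the given facts derives: is held at customs, requires refrigeration, has marker M, carries flag F, is tagged J, is in category C, carries flag W1, is fragile, is oversized, is in state Z, satisfies condition X1, satisfies condition H1.
The only rule concluding "it carries flag S1" is R9, which needs "it is in state T"; that is never established.

No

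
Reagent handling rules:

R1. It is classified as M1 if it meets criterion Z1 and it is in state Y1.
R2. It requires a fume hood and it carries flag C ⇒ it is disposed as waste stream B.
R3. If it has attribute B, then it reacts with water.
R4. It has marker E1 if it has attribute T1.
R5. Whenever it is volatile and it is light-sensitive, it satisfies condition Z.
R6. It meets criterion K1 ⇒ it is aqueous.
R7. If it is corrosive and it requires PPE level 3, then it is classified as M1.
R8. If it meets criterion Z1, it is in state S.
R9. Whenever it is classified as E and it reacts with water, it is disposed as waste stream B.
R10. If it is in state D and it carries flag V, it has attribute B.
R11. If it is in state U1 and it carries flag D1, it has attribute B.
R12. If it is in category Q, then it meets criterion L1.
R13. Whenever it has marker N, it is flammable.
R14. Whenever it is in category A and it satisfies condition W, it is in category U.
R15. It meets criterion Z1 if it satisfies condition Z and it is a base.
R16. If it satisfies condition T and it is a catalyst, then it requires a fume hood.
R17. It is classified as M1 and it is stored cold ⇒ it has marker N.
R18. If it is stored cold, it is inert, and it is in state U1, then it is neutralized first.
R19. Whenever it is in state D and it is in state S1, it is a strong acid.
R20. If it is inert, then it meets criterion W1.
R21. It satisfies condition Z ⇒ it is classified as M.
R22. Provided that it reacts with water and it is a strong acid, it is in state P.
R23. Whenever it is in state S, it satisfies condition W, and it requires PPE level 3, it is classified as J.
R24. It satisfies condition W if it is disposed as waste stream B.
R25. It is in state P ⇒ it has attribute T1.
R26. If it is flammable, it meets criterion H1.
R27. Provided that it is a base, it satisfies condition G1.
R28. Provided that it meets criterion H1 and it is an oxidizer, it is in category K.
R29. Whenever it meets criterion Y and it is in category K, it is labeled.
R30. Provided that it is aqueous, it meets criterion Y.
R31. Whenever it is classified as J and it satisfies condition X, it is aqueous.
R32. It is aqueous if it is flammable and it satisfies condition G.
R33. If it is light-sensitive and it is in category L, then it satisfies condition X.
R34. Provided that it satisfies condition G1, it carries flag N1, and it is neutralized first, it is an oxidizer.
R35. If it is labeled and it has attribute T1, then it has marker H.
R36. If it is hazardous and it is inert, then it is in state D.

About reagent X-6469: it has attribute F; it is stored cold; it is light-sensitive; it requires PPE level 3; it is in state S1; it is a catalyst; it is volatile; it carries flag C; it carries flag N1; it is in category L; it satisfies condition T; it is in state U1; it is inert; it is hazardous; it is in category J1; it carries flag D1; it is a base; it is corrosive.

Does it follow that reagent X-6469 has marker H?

Yes

By R5 (it is volatile, it is light-sensitive): it satisfies condition Z.
By R7 (it is corrosive, it requires PPE level 3): it is classified as M1.
By R11 (it is in state U1, it carries flag D1): it has attribute B.
By R15 (it satisfies condition Z, it is a base): it meets criterion Z1.
By R16 (it satisfies condition T, it is a catalyst): it requires a fume hood.
By R17 (it is classified as M1, it is stored cold): it has marker N.
By R18 (it is stored cold, it is inert, it is in state U1): it is neutralized first.
By R27 (it is a base): it satisfies condition G1.
By R33 (it is light-sensitive, it is in category L): it satisfies condition X.
By R34 (it satisfies condition G1, it carries flag N1, it is neutralized first): it is an oxidizer.
By R36 (it is hazardous, it is inert): it is in state D.
By R2 (it requires a fume hood, it carries flag C): it is disposed as waste stream B.
By R3 (it has attribute B): it reacts with water.
By R8 (it meets criterion Z1): it is in state S.
By R13 (it has marker N): it is flammable.
By R19 (it is in state D, it is in state S1): it is a strong acid.
By R22 (it reacts with water, it is a strong acid): it is in state P.
By R24 (it is disposed as waste stream B): it satisfies condition W.
By R25 (it is in state P): it has attribute T1.
By R26 (it is flammable): it meets criterion H1.
By R28 (it meets criterion H1, it is an oxidizer): it is in category K.
By R23 (it is in state S, it satisfies condition W, it requires PPE level 3): it is classified as J.
By R31 (it is classified as J, it satisfies condition X): it is aqueous.
By R30 (it is aqueous): it meets criterion Y.
By R29 (it meets criterion Y, it is in category K): it is labeled.
By R35 (it is labeled, it has attribute T1): it has marker H.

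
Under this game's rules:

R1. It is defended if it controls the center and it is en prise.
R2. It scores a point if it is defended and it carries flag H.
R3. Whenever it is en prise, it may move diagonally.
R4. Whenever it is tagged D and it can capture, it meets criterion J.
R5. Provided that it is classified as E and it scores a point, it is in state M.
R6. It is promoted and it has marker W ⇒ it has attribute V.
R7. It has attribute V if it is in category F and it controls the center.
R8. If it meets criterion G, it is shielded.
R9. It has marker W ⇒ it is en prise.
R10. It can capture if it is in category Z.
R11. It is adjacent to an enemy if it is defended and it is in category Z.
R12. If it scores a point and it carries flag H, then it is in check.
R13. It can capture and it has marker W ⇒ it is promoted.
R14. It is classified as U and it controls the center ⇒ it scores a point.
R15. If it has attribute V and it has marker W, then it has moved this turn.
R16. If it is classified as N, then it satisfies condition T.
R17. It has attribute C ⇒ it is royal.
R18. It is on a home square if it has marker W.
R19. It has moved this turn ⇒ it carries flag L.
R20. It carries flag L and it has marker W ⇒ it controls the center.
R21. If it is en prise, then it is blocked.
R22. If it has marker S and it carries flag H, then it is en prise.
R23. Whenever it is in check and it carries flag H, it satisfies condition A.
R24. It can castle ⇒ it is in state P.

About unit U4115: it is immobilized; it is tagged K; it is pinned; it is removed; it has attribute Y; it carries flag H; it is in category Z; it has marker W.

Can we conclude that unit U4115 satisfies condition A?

Yes

By R9 (it has marker W): it is en prise.
By R10 (it is in category Z): it can capture.
By R13 (it can capture, it has marker W): it is promoted.
By R6 (it is promoted, it has marker W): it has attribute V.
By R15 (it has attribute V, it has marker W): it has moved this turn.
By R19 (it has moved this turn): it carries flag L.
By R20 (it carries flag L, it has marker W): it controls the center.
By R1 (it controls the center, it is en prise): it is defended.
By R2 (it is defended, it carries flag H): it scores a point.
By R12 (it scores a point, it carries flag H): it is in check.
By R23 (it is in check, it carries flag H): it satisfies condition A.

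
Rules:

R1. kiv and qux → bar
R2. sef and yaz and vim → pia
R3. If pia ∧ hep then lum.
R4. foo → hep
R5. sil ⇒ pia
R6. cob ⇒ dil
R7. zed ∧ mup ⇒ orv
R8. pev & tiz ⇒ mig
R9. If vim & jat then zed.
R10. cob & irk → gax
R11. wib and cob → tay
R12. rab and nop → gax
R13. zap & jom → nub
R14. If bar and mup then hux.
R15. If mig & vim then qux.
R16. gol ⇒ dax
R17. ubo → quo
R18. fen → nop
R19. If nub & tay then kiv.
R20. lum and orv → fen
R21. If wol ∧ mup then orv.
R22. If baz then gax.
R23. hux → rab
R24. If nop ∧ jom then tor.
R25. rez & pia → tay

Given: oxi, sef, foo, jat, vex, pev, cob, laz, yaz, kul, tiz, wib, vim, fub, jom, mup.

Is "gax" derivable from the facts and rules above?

No

Forward chaining from the given facts derives: pia, hep, dil, mig, zed, tay, qux, lum, orv, fen, nop, tor.
Rules concluding gax: R10 needs irk; R12 needs rab; R22 needs baz — none of these are established.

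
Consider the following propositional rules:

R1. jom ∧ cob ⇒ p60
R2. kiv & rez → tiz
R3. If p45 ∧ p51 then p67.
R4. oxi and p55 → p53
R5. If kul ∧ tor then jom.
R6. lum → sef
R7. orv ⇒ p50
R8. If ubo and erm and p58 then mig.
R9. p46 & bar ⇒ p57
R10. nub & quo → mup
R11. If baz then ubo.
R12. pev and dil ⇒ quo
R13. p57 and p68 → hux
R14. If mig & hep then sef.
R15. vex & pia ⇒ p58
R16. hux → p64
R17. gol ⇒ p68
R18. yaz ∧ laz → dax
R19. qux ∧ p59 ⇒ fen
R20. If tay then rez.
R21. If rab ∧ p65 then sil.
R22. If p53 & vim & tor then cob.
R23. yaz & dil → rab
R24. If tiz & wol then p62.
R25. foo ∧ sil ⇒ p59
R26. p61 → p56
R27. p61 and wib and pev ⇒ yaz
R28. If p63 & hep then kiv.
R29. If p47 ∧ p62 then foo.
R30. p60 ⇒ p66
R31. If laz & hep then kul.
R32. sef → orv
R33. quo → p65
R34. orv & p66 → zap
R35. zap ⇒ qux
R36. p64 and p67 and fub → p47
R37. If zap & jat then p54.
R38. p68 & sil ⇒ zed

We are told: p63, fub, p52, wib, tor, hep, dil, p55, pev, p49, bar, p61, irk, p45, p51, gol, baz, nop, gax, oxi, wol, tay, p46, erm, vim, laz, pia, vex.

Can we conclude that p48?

Forward chaining from the given facts derives: p67, p53, p57, ubo, quo, p58, p68, rez, cob, p56, yaz, kiv, kul, p65, tiz, jom, mig, hux, sef, p64, dax, rab, p62, orv, p47, p60, p50, sil, foo, p66, zap, qux, zed, p59, fen.
No rule has p48 as its conclusion, and it is not among the given facts.

No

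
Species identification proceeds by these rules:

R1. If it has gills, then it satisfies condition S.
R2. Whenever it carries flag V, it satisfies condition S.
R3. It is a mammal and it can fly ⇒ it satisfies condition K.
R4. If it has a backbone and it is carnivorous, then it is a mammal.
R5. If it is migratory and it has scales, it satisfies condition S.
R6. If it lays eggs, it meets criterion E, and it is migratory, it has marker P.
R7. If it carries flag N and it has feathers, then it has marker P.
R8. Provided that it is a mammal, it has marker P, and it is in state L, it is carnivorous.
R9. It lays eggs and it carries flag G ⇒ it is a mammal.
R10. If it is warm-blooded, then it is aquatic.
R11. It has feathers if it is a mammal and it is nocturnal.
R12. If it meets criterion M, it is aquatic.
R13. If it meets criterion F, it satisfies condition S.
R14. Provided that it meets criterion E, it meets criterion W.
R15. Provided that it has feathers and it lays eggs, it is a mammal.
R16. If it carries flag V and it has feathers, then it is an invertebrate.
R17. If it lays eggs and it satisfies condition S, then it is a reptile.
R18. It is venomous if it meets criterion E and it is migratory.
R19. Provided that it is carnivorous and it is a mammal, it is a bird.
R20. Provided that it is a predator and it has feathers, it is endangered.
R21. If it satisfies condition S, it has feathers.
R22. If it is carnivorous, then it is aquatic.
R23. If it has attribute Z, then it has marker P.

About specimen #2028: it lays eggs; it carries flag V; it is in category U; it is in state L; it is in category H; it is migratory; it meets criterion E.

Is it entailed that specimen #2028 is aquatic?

Yes

By R2 (it carries flag V): it satisfies condition S.
By R6 (it lays eggs, it meets criterion E, it is migratory): it has marker P.
By R21 (it satisfies condition S): it has feathers.
By R15 (it has feathers, it lays eggs): it is a mammal.
By R8 (it is a mammal, it has marker P, it is in state L): it is carnivorous.
By R22 (it is carnivorous): it is aquatic.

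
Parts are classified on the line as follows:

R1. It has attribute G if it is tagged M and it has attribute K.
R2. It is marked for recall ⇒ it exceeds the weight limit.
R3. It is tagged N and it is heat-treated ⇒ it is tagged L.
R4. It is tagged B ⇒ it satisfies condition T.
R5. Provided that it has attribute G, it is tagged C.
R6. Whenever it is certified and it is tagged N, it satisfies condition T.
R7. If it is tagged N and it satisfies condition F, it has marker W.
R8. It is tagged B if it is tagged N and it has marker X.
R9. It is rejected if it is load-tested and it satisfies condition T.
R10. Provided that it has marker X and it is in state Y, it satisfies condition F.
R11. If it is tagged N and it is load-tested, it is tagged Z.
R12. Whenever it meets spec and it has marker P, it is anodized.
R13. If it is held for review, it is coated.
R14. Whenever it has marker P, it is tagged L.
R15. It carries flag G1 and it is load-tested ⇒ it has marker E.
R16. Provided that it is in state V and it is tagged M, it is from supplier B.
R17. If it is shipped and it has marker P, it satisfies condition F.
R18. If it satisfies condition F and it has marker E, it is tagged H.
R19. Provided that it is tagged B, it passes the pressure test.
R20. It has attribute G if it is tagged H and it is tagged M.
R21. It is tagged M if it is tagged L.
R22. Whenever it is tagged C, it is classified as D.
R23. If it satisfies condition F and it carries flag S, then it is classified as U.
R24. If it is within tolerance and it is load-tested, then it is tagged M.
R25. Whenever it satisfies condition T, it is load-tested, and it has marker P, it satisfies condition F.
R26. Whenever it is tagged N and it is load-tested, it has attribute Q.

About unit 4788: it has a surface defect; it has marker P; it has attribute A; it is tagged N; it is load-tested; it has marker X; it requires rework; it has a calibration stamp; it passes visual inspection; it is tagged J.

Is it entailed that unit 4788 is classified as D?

Forward chaining from the given facts derives: is tagged B, is tagged Z, is tagged L, passes the pressure test, is tagged M, has attribute Q, satisfies condition T, is rejected, satisfies condition F, has marker W.
The only rule concluding "it is classified as D" is R22, which needs "it is tagged C"; that is never established.

No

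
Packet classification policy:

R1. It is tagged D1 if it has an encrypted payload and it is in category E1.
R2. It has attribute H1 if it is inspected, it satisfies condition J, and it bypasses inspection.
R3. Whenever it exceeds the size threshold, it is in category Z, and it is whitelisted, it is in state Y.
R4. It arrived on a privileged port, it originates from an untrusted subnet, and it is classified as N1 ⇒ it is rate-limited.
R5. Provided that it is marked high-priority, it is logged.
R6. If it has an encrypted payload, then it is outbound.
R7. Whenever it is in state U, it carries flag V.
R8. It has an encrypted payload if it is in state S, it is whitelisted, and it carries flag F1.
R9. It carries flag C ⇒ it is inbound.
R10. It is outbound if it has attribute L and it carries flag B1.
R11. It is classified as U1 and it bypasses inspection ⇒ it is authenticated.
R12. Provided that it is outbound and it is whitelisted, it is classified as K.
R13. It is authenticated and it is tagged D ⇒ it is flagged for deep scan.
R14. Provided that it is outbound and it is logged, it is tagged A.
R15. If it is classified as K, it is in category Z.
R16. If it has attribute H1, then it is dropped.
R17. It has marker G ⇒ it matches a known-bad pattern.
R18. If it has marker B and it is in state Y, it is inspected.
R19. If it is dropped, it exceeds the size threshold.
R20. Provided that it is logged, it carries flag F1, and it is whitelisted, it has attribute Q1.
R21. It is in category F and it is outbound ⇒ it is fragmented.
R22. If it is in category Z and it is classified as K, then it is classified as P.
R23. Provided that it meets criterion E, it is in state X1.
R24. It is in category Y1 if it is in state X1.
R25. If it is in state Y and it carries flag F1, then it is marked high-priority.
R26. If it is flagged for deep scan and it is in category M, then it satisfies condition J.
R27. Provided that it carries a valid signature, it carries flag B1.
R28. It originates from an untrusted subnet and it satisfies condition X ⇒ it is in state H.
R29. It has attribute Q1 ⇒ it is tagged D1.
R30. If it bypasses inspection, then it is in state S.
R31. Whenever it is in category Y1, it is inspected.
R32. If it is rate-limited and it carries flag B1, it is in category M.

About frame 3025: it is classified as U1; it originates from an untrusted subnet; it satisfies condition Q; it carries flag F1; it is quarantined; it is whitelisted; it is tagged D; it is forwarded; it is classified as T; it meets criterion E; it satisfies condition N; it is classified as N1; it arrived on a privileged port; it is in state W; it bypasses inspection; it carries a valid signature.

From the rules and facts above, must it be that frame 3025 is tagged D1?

By R4 (it arrived on a privileged port, it originates from an untrusted subnet, it is classified as N1): it is rate-limited.
By R11 (it is classified as U1, it bypasses inspection): it is authenticated.
By R13 (it is authenticated, it is tagged D): it is flagged for deep scan.
By R23 (it meets criterion E): it is in state X1.
By R24 (it is in state X1): it is in category Y1.
By R27 (it carries a valid signature): it carries flag B1.
By R30 (it bypasses inspection): it is in state S.
By R31 (it is in category Y1): it is inspected.
By R32 (it is rate-limited, it carries flag B1): it is in category M.
By R8 (it is in state S, it is whitelisted, it carries flag F1): it has an encrypted payload.
By R26 (it is flagged for deep scan, it is in category M): it satisfies condition J.
By R2 (it is inspected, it satisfies condition J, it bypasses inspection): it has attribute H1.
By R6 (it has an encrypted payload): it is outbound.
By R12 (it is outbound, it is whitelisted): it is classified as K.
By R15 (it is classified as K): it is in category Z.
By R16 (it has attribute H1): it is dropped.
By R19 (it is dropped): it exceeds the size threshold.
By R3 (it exceeds the size threshold, it is in category Z, it is whitelisted): it is in state Y.
By R25 (it is in state Y, it carries flag F1): it is marked high-priority.
By R5 (it is marked high-priority): it is logged.
By R20 (it is logged, it carries flag F1, it is whitelisted): it has attribute Q1.
By R29 (it has attribute Q1): it is tagged D1.

Yes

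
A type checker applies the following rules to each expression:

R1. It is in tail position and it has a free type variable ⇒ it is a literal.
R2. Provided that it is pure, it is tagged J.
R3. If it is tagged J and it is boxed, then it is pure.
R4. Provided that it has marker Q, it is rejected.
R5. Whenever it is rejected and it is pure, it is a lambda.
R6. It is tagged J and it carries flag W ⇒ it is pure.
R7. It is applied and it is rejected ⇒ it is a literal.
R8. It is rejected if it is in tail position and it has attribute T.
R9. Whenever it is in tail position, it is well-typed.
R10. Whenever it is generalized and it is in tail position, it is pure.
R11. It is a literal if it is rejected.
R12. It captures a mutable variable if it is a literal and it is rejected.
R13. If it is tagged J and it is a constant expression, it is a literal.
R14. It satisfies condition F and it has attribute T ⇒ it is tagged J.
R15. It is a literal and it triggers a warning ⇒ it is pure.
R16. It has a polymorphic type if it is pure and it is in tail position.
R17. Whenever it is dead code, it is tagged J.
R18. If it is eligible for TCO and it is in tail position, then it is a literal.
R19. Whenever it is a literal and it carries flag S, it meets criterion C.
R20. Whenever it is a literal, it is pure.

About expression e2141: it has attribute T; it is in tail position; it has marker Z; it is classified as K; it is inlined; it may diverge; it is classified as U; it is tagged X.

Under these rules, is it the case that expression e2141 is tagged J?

By R8 (it is in tail position, it has attribute T): it is rejected.
By R11 (it is rejected): it is a literal.
By R20 (it is a literal): it is pure.
By R2 (it is pure): it is tagged J.

Yes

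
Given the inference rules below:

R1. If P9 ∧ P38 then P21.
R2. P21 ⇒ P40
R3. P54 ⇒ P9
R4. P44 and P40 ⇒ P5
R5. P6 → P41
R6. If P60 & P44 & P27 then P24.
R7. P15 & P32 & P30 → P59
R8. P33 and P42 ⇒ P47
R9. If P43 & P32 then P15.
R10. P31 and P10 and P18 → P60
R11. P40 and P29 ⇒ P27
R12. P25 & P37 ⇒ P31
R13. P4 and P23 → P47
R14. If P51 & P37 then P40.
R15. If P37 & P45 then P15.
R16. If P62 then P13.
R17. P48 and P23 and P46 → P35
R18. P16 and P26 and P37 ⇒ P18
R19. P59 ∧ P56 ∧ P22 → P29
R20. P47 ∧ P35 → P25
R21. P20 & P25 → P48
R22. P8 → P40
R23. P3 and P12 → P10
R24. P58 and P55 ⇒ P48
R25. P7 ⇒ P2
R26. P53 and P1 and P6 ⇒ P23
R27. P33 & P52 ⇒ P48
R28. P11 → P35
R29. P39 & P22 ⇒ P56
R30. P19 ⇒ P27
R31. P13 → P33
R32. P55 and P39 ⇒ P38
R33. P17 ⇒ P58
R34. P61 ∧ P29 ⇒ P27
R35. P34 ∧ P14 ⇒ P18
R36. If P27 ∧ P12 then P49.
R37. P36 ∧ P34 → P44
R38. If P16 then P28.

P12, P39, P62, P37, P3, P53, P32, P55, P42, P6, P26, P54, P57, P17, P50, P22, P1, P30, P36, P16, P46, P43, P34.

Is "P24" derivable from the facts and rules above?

Yes

P9  (by R3: P54)
P15  (by R9: P43, P32)
P13  (by R16: P62)
P18  (by R18: P16, P26, P37)
P10  (by R23: P3, P12)
P23  (by R26: P53, P1, P6)
P56  (by R29: P39, P22)
P33  (by R31: P13)
P38  (by R32: P55, P39)
P58  (by R33: P17)
P44  (by R37: P36, P34)
P21  (by R1: P9, P38)
P40  (by R2: P21)
P59  (by R7: P15, P32, P30)
P47  (by R8: P33, P42)
P29  (by R19: P59, P56, P22)
P48  (by R24: P58, P55)
P27  (by R11: P40, P29)
P35  (by R17: P48, P23, P46)
P25  (by R20: P47, P35)
P31  (by R12: P25, P37)
P60  (by R10: P31, P10, P18)
P24  (by R6: P60, P44, P27)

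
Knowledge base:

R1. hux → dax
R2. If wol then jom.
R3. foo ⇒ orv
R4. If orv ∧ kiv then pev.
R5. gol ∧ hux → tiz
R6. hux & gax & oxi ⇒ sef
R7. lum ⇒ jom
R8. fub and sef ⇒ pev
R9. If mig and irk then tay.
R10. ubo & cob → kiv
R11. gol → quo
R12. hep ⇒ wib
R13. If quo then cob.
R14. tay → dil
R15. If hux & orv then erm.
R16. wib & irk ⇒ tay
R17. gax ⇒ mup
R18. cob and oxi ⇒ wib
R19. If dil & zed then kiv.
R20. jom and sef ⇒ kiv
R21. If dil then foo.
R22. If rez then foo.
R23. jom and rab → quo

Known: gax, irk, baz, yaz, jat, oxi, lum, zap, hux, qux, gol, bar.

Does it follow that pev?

Yes

sef  (by R6: hux, gax, oxi)
jom  (by R7: lum)
quo  (by R11: gol)
cob  (by R13: quo)
wib  (by R18: cob, oxi)
kiv  (by R20: jom, sef)
tay  (by R16: wib, irk)
dil  (by R14: tay)
foo  (by R21: dil)
orv  (by R3: foo)
pev  (by R4: orv, kiv)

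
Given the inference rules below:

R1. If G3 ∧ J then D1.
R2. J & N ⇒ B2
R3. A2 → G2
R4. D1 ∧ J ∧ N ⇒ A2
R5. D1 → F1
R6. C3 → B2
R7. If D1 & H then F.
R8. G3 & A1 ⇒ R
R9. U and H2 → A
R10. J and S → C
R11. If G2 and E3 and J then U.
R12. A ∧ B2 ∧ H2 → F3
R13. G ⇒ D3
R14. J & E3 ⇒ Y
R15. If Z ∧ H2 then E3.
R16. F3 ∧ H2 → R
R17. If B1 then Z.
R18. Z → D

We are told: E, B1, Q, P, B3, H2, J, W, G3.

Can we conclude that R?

No

Forward chaining from the given facts derives: D1, F1, Z, D, E3, Y.
Rules concluding R: R8 needs A1; R16 needs F3 — none of these are established.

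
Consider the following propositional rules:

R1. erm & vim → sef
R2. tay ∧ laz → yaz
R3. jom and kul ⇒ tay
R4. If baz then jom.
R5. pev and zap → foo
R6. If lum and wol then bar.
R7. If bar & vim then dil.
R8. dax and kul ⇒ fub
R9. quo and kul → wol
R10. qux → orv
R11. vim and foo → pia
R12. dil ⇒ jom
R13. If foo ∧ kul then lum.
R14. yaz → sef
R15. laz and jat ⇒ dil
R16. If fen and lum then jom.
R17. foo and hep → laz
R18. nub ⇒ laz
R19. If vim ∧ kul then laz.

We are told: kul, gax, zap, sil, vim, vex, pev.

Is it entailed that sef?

Forward chaining from the given facts derives: foo, pia, lum, laz.
Rules concluding sef: R1 needs erm; R14 needs yaz — none of these are established.

No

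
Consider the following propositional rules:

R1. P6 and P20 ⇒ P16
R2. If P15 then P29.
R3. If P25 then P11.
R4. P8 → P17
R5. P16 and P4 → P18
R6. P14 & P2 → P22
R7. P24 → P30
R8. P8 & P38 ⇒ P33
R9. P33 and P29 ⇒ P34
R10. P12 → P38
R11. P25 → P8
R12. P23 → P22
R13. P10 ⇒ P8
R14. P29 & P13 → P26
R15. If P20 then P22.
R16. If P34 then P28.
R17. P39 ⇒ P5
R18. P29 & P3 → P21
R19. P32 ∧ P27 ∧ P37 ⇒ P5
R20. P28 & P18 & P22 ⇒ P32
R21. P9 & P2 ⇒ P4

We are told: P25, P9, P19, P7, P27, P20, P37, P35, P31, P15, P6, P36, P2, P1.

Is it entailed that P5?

Forward chaining from the given facts derives: P16, P29, P11, P8, P22, P4, P17, P18.
Rules concluding P5: R17 needs P39; R19 needs P32 — none of these are established.

No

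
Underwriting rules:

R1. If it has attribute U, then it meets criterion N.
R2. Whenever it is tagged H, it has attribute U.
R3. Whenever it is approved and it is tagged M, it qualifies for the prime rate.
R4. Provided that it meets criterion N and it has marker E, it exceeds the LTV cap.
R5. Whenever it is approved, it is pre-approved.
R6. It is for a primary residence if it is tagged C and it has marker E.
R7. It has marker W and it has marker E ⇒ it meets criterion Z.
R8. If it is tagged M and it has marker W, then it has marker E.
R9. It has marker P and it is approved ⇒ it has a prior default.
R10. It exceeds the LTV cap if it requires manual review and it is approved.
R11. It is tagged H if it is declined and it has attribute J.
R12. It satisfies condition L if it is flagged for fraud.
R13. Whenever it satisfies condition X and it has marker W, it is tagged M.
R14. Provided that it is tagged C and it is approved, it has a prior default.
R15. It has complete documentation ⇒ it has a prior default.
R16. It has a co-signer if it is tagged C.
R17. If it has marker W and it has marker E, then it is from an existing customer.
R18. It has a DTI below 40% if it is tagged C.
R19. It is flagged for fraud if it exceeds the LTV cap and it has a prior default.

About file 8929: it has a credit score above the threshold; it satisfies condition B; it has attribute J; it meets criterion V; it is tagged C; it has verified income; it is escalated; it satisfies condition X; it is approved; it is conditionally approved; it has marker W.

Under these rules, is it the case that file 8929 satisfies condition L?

No

Forward chaining from the given facts derives: is pre-approved, is tagged M, has a prior default, has a co-signer, has a DTI below 40%, qualifies for the prime rate, has marker E, is from an existing customer, is for a primary residence, meets criterion Z.
The only rule concluding "it satisfies condition L" is R12, which needs "it is flagged for fraud"; that is never established.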